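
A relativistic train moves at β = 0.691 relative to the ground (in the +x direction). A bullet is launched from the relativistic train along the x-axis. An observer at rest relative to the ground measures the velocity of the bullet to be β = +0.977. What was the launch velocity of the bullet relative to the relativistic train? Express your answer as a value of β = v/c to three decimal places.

Invert the composition law: u' = (u − v)/(1 − uv/c²).
u' = (0.977 − 0.691) / (1 − (0.977)(0.691)) = 0.2860/0.3249 = 0.8803.

β = +0.880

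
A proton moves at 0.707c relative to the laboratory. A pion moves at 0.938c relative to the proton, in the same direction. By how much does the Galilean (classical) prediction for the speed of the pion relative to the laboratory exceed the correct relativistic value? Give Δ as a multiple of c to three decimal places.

Galilean: u_cl = 0.938 + 0.707 = 1.6450.
Relativistic: u_rel = (0.938 + 0.707) / (1 + 0.938·0.707) = 1.6450/1.6632 = 0.9891.
Δ = 1.6450 − 0.9891 = 0.6559.
(The classical prediction exceeds c; the relativistic result does not.)

Δ = 0.656c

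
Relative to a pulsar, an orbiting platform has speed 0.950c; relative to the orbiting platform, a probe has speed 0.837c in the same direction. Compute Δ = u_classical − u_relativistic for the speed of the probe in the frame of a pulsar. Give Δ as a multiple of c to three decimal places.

Galilean: u_cl = 0.837 + 0.950 = 1.7870.
Relativistic: u_rel = (0.837 + 0.950) / (1 + 0.837·0.950) = 1.7870/1.7952 = 0.9955.
Δ = 1.7870 − 0.9955 = 0.7915.
(The classical prediction exceeds c; the relativistic result does not.)

Δ = 0.792c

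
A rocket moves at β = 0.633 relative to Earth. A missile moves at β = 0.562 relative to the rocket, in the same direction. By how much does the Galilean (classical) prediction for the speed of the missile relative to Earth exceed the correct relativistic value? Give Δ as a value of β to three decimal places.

Galilean: u_cl = 0.562 + 0.633 = 1.1950.
Relativistic: u_rel = (0.562 + 0.633) / (1 + 0.562·0.633) = 1.1950/1.3557 = 0.8814.
Δ = 1.1950 − 0.8814 = 0.3136.
(The classical prediction exceeds c; the relativistic result does not.)

Δ = 0.314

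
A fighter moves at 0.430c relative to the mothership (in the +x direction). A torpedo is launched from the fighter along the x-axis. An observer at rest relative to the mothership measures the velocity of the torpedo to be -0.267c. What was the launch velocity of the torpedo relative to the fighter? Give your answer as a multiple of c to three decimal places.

Invert the composition law: u' = (u − v)/(1 − uv/c²).
u' = (-0.267 − 0.430) / (1 − (-0.267)(0.430)) = -0.6970/1.1148 = -0.6252.

-0.625c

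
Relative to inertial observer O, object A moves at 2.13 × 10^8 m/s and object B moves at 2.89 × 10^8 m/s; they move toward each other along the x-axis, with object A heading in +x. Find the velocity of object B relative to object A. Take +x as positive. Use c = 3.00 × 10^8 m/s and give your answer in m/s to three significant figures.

β_A = 0.710, β_B = -0.963 (dividing each by c = 3.00 × 10^8 m/s).
Transform to A's frame with the inverse velocity-addition law: u' = (u − v)/(1 − uv/c²), taking u = β_B and v = β_A.
u' = (-0.963 − 0.710) / (1 − (0.710)(-0.963)) = -1.6733/1.6840 = -0.9937.
u' = -0.9937 × 3.00 × 10^8 m/s.

-2.98 × 10^8 m/s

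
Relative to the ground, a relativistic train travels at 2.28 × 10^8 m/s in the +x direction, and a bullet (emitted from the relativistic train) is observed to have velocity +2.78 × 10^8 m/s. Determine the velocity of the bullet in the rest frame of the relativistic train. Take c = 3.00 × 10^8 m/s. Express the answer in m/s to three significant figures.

+1.69 × 10^8 m/s

v = 0.760c, u = 0.927c.
Invert the composition law: u' = (u − v)/(1 − uv/c²).
u' = (0.927 − 0.760) / (1 − (0.927)(0.760)) = 0.1667/0.2957 = 0.5636.
u' = 0.5636 × 3.00 × 10^8 m/s.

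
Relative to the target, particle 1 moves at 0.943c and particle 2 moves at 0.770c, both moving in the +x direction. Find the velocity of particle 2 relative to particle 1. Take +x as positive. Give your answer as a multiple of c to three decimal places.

-0.632c

β_A = 0.943, β_B = 0.770.
Transform to A's frame with the inverse velocity-addition law: u' = (u − v)/(1 − uv/c²), taking u = β_B and v = β_A.
u' = (0.770 − 0.943) / (1 − (0.943)(0.770)) = -0.1730/0.2739 = -0.6316.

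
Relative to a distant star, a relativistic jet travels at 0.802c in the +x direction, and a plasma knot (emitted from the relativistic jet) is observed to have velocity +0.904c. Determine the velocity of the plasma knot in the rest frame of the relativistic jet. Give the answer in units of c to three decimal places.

+0.371c

Invert the composition law: u' = (u − v)/(1 − uv/c²).
u' = (0.904 − 0.802) / (1 − (0.904)(0.802)) = 0.1020/0.2750 = 0.3709.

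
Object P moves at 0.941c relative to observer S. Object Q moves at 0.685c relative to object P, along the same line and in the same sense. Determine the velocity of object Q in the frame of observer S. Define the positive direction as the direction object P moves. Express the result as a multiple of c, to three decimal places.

With v = 0.941 and u' = 0.685 (in units of c),
u = (u' + v)/(1 + u'v/c²):
u = (0.685 + 0.941) / (1 + 0.685·0.941) = 1.6260/1.6446 = 0.9887
(Galilean addition would give +1.626c, exceeding c.)

0.989c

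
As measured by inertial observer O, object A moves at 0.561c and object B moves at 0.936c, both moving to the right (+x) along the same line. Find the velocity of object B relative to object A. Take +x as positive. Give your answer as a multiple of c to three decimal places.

β_A = 0.561, β_B = 0.936.
Transform to A's frame with the inverse velocity-addition law: u' = (u − v)/(1 − uv/c²), taking u = β_B and v = β_A.
u' = (0.936 − 0.561) / (1 − (0.561)(0.936)) = 0.3750/0.4749 = 0.7896.

+0.790c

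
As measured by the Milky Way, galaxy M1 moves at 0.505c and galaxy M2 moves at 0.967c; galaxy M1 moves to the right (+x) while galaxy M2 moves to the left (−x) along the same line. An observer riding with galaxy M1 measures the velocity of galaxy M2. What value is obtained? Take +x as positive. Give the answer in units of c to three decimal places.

-0.989c

β_A = 0.505, β_B = -0.967.
Transform to A's frame with the inverse velocity-addition law: u' = (u − v)/(1 − uv/c²), taking u = β_B and v = β_A.
u' = (-0.967 − 0.505) / (1 − (0.505)(-0.967)) = -1.4720/1.4883 = -0.9890.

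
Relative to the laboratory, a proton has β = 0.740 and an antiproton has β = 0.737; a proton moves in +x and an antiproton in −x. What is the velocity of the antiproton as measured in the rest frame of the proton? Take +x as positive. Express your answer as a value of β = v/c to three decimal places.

β = -0.956

β_A = 0.740, β_B = -0.737.
Transform to A's frame with the inverse velocity-addition law: u' = (u − v)/(1 − uv/c²), taking u = β_B and v = β_A.
u' = (-0.737 − 0.740) / (1 − (0.740)(-0.737)) = -1.4770/1.5454 = -0.9558.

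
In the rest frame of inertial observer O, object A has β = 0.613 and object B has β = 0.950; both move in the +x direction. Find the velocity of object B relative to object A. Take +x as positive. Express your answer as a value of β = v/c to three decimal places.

β_A = 0.613, β_B = 0.950.
Transform to A's frame with the inverse velocity-addition law: u' = (u − v)/(1 − uv/c²), taking u = β_B and v = β_A.
u' = (0.950 − 0.613) / (1 − (0.613)(0.950)) = 0.3370/0.4177 = 0.8069.

β = +0.807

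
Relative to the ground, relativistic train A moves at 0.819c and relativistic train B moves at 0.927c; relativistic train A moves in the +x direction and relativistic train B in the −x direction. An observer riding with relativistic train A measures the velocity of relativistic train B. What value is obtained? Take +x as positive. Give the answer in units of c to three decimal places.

β_A = 0.819, β_B = -0.927.
Transform to A's frame with the inverse velocity-addition law: u' = (u − v)/(1 − uv/c²), taking u = β_B and v = β_A.
u' = (-0.927 − 0.819) / (1 − (0.819)(-0.927)) = -1.7460/1.7592 = -0.9925.

-0.992c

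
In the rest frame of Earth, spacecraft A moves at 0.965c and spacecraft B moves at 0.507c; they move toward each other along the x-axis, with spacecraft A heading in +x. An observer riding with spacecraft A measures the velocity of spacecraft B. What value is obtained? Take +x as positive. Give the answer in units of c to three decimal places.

-0.988c

β_A = 0.965, β_B = -0.507.
Transform to A's frame with the inverse velocity-addition law: u' = (u − v)/(1 − uv/c²), taking u = β_B and v = β_A.
u' = (-0.507 − 0.965) / (1 − (0.965)(-0.507)) = -1.4720/1.4893 = -0.9884.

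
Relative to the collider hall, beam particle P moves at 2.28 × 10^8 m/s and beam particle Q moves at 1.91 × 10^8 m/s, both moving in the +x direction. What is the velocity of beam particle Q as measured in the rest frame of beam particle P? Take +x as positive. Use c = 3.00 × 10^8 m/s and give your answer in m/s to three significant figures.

β_A = 0.760, β_B = 0.637 (dividing each by c = 3.00 × 10^8 m/s).
Transform to A's frame with the inverse velocity-addition law: u' = (u − v)/(1 − uv/c²), taking u = β_B and v = β_A.
u' = (0.637 − 0.760) / (1 − (0.760)(0.637)) = -0.1233/0.5161 = -0.2390.
u' = -0.2390 × 3.00 × 10^8 m/s.

-7.17 × 10^7 m/s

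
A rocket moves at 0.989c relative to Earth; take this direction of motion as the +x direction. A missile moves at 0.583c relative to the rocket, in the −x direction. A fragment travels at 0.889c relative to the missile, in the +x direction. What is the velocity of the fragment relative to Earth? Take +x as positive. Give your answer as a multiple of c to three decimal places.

+0.998c

Apply u = (u' + v)/(1 + u'v/c²) successively, working outward toward Earth.
Start: velocity of the rocket relative to Earth = 0.9890c.
Compose with the missile (u' = -0.583 in the rocket frame): u_1 = (-0.583 + 0.989) / (1 + (-0.583)·0.989) = 0.4060/0.4234 = 0.9589.
Compose with the fragment (u' = 0.889 in the missile frame): u_2 = (0.889 + 0.959) / (1 + 0.889·0.959) = 1.8479/1.8524 = 0.9975.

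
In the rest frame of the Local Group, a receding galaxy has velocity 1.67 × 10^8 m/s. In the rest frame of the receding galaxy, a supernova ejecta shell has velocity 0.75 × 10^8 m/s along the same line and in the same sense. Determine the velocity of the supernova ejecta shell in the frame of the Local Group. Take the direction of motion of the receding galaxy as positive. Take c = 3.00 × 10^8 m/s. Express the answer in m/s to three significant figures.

In units of c (dividing by 3.00 × 10^8 m/s): v = 0.557, u' = 0.250.
u = (u' + v)/(1 + u'v/c²):
u = (0.250 + 0.557) / (1 + 0.250·0.557) = 0.8067/1.1392 = 0.7081
Converting back: u = 0.7081 × 3.00 × 10^8 m/s.

2.12 × 10^8 m/s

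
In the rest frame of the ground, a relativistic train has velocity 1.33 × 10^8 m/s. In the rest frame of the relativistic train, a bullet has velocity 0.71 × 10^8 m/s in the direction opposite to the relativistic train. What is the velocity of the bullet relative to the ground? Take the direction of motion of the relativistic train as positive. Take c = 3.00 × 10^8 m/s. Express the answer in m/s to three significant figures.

+6.93 × 10^7 m/s

In units of c (dividing by 3.00 × 10^8 m/s): v = 0.443, u' = -0.237.
u = (u' + v)/(1 + u'v/c²):
u = (-0.237 + 0.443) / (1 + (-0.237)·0.443) = 0.2067/0.8951 = 0.2309
Converting back: u = 0.2309 × 3.00 × 10^8 m/s.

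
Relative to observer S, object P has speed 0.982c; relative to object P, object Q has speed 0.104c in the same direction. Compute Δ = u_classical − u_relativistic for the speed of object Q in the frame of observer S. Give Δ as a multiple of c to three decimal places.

Galilean: u_cl = 0.104 + 0.982 = 1.0860.
Relativistic: u_rel = (0.104 + 0.982) / (1 + 0.104·0.982) = 1.0860/1.1021 = 0.9854.
Δ = 1.0860 − 0.9854 = 0.1006.
(The classical prediction exceeds c; the relativistic result does not.)

Δ = 0.101c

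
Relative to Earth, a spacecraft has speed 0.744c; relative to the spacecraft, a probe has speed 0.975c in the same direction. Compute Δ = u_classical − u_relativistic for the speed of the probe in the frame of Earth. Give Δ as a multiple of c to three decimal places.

Δ = 0.723c

Galilean: u_cl = 0.975 + 0.744 = 1.7190.
Relativistic: u_rel = (0.975 + 0.744) / (1 + 0.975·0.744) = 1.7190/1.7254 = 0.9963.
Δ = 1.7190 − 0.9963 = 0.7227.
(The classical prediction exceeds c; the relativistic result does not.)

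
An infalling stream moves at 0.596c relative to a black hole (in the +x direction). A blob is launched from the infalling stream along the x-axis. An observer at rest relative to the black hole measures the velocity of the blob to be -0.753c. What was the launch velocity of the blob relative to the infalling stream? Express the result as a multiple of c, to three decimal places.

-0.931c

Invert the composition law: u' = (u − v)/(1 − uv/c²).
u' = (-0.753 − 0.596) / (1 − (-0.753)(0.596)) = -1.3490/1.4488 = -0.9311.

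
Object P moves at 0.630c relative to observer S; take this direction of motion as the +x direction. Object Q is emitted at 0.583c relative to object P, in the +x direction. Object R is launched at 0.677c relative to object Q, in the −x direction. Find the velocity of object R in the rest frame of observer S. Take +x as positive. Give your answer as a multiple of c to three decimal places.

+0.526c

Apply u = (u' + v)/(1 + u'v/c²) successively, working outward toward observer S.
Start: velocity of object P relative to observer S = 0.6300c.
Compose with object Q (u' = 0.583 in object P frame): u_1 = (0.583 + 0.630) / (1 + 0.583·0.630) = 1.2130/1.3673 = 0.8872.
Compose with object R (u' = -0.677 in object Q frame): u_2 = (-0.677 + 0.887) / (1 + (-0.677)·0.887) = 0.2102/0.3994 = 0.5262.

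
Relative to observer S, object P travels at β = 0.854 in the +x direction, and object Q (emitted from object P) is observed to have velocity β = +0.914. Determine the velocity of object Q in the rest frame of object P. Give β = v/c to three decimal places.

β = +0.273

Invert the composition law: u' = (u − v)/(1 − uv/c²).
u' = (0.914 − 0.854) / (1 − (0.914)(0.854)) = 0.0600/0.2194 = 0.2734.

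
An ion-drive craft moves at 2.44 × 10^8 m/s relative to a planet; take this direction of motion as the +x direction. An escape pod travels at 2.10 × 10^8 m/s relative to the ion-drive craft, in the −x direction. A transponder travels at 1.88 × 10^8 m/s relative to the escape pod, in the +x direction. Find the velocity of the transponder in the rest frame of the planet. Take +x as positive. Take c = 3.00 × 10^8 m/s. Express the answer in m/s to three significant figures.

Apply u = (u' + v)/(1 + u'v/c²) successively, working outward toward the planet.
(Dividing each given speed by c = 3.00 × 10^8 m/s to work in units of c.)
Start: velocity of the ion-drive craft relative to the planet = 0.8133c.
Compose with the escape pod (u' = -0.700 in the ion-drive craft frame): u_1 = (-0.700 + 0.813) / (1 + (-0.700)·0.813) = 0.1133/0.4307 = 0.2632.
Compose with the transponder (u' = 0.627 in the escape pod frame): u_2 = (0.627 + 0.263) / (1 + 0.627·0.263) = 0.8898/1.1649 = 0.7639.
So u = 0.7639 × 3.00 × 10^8 m/s.

+2.29 × 10^8 m/s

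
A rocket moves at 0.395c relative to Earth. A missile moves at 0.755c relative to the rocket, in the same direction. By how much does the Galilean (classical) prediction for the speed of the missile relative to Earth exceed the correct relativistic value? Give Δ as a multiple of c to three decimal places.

Galilean: u_cl = 0.755 + 0.395 = 1.1500.
Relativistic: u_rel = (0.755 + 0.395) / (1 + 0.755·0.395) = 1.1500/1.2982 = 0.8858.
Δ = 1.1500 − 0.8858 = 0.2642.
(The classical prediction exceeds c; the relativistic result does not.)

Δ = 0.264c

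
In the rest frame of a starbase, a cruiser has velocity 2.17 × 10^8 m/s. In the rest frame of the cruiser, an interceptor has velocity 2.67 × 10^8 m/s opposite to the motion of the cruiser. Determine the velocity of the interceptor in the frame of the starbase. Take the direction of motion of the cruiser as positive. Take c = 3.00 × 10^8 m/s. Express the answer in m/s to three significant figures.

In units of c (dividing by 3.00 × 10^8 m/s): v = 0.723, u' = -0.890.
u = (u' + v)/(1 + u'v/c²):
u = (-0.890 + 0.723) / (1 + (-0.890)·0.723) = -0.1667/0.3562 = -0.4679
Converting back: u = -0.4679 × 3.00 × 10^8 m/s.

-1.40 × 10^8 m/s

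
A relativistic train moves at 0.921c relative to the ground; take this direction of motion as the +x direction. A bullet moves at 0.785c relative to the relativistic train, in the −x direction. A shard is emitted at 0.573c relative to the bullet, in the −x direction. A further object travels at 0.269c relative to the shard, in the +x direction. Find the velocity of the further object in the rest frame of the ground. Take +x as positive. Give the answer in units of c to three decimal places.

+0.160c

Apply u = (u' + v)/(1 + u'v/c²) successively, working outward toward the ground.
Start: velocity of the relativistic train relative to the ground = 0.9210c.
Compose with the bullet (u' = -0.785 in the relativistic train frame): u_1 = (-0.785 + 0.921) / (1 + (-0.785)·0.921) = 0.1360/0.2770 = 0.4909.
Compose with the shard (u' = -0.573 in the bullet frame): u_2 = (-0.573 + 0.491) / (1 + (-0.573)·0.491) = -0.0821/0.7187 = -0.1142.
Compose with the further object (u' = 0.269 in the shard frame): u_3 = (0.269 + (-0.114)) / (1 + 0.269·(-0.114)) = 0.1548/0.9693 = 0.1597.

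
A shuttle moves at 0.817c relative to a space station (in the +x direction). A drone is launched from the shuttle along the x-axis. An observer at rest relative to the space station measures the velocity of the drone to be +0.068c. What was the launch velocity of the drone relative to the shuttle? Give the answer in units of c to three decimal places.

-0.793c

Invert the composition law: u' = (u − v)/(1 − uv/c²).
u' = (0.068 − 0.817) / (1 − (0.068)(0.817)) = -0.7490/0.9444 = -0.7931.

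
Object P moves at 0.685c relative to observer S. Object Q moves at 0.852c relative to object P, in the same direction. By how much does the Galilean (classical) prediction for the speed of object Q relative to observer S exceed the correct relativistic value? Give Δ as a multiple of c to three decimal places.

Galilean: u_cl = 0.852 + 0.685 = 1.5370.
Relativistic: u_rel = (0.852 + 0.685) / (1 + 0.852·0.685) = 1.5370/1.5836 = 0.9706.
Δ = 1.5370 − 0.9706 = 0.5664.
(The classical prediction exceeds c; the relativistic result does not.)

Δ = 0.566c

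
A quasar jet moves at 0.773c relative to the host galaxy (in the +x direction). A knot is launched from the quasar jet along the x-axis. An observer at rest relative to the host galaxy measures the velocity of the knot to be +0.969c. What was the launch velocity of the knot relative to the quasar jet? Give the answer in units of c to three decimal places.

Invert the composition law: u' = (u − v)/(1 − uv/c²).
u' = (0.969 − 0.773) / (1 − (0.969)(0.773)) = 0.1960/0.2510 = 0.7810.

+0.781c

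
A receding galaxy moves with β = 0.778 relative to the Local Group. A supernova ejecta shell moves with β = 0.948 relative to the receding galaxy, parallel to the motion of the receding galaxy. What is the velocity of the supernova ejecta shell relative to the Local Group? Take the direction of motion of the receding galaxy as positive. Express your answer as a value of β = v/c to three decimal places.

With v = 0.778 and u' = 0.948 (in units of c),
u = (u' + v)/(1 + u'v/c²):
u = (0.948 + 0.778) / (1 + 0.948·0.778) = 1.7260/1.7375 = 0.9934

β = 0.993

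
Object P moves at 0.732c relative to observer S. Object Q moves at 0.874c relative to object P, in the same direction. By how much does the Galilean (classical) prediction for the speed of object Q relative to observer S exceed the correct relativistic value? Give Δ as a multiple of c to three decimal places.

Galilean: u_cl = 0.874 + 0.732 = 1.6060.
Relativistic: u_rel = (0.874 + 0.732) / (1 + 0.874·0.732) = 1.6060/1.6398 = 0.9794.
Δ = 1.6060 − 0.9794 = 0.6266.
(The classical prediction exceeds c; the relativistic result does not.)

Δ = 0.627c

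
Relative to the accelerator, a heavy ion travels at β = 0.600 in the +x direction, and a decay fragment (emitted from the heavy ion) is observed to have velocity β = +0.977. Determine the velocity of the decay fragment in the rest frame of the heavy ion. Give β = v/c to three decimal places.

β = +0.911

Invert the composition law: u' = (u − v)/(1 − uv/c²).
u' = (0.977 − 0.600) / (1 − (0.977)(0.600)) = 0.3770/0.4138 = 0.9111.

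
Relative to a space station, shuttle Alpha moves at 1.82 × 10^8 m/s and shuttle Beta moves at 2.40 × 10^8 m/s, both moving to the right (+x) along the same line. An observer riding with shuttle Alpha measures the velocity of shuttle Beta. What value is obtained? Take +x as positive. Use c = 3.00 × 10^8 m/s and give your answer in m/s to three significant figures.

β_A = 0.607, β_B = 0.800 (dividing each by c = 3.00 × 10^8 m/s).
Transform to A's frame with the inverse velocity-addition law: u' = (u − v)/(1 − uv/c²), taking u = β_B and v = β_A.
u' = (0.800 − 0.607) / (1 − (0.607)(0.800)) = 0.1933/0.5147 = 0.3756.
u' = 0.3756 × 3.00 × 10^8 m/s.

+1.13 × 10^8 m/s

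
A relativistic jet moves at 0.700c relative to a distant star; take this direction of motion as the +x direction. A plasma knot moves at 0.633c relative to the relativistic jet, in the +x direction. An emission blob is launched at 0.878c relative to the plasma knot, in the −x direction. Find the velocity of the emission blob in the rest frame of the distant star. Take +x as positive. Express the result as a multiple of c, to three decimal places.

+0.242c

Apply u = (u' + v)/(1 + u'v/c²) successively, working outward toward the distant star.
Start: velocity of the relativistic jet relative to the distant star = 0.7000c.
Compose with the plasma knot (u' = 0.633 in the relativistic jet frame): u_1 = (0.633 + 0.700) / (1 + 0.633·0.700) = 1.3330/1.4431 = 0.9237.
Compose with the emission blob (u' = -0.878 in the plasma knot frame): u_2 = (-0.878 + 0.924) / (1 + (-0.878)·0.924) = 0.0457/0.1890 = 0.2418.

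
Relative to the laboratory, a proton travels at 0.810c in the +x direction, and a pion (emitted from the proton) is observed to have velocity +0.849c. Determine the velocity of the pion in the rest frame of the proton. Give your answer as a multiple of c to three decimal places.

Invert the composition law: u' = (u − v)/(1 − uv/c²).
u' = (0.849 − 0.810) / (1 − (0.849)(0.810)) = 0.0390/0.3123 = 0.1249.

+0.125c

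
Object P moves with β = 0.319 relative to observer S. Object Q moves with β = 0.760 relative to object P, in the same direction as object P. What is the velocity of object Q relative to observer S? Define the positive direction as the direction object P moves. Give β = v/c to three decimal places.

With v = 0.319 and u' = 0.760 (in units of c),
u = (u' + v)/(1 + u'v/c²):
u = (0.760 + 0.319) / (1 + 0.760·0.319) = 1.0790/1.2424 = 0.8685
(Galilean addition would give +1.079c, exceeding c.)

β = 0.868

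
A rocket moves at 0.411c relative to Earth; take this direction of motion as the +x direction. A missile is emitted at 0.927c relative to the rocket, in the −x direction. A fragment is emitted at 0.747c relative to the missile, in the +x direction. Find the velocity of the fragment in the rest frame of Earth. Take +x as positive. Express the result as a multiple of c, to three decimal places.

-0.230c

Apply u = (u' + v)/(1 + u'v/c²) successively, working outward toward Earth.
Start: velocity of the rocket relative to Earth = 0.4110c.
Compose with the missile (u' = -0.927 in the rocket frame): u_1 = (-0.927 + 0.411) / (1 + (-0.927)·0.411) = -0.5160/0.6190 = -0.8336.
Compose with the fragment (u' = 0.747 in the missile frame): u_2 = (0.747 + (-0.834)) / (1 + 0.747·(-0.834)) = -0.0866/0.3773 = -0.2295.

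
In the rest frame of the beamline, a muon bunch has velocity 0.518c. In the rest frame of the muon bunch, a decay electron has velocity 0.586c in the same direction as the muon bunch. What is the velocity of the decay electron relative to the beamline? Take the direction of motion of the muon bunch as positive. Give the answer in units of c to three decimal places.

With v = 0.518 and u' = 0.586 (in units of c),
u = (u' + v)/(1 + u'v/c²):
u = (0.586 + 0.518) / (1 + 0.586·0.518) = 1.1040/1.3035 = 0.8469
(Galilean addition would give +1.104c, exceeding c.)

0.847c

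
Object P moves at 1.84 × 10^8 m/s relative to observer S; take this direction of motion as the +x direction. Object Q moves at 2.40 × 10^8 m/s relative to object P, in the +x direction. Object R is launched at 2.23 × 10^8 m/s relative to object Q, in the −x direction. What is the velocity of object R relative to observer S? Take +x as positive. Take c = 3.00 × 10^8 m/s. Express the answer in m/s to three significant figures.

+2.08 × 10^8 m/s

Apply u = (u' + v)/(1 + u'v/c²) successively, working outward toward observer S.
(Dividing each given speed by c = 3.00 × 10^8 m/s to work in units of c.)
Start: velocity of object P relative to observer S = 0.6133c.
Compose with object Q (u' = 0.800 in object P frame): u_1 = (0.800 + 0.613) / (1 + 0.800·0.613) = 1.4133/1.4907 = 0.9481.
Compose with object R (u' = -0.743 in object Q frame): u_2 = (-0.743 + 0.948) / (1 + (-0.743)·0.948) = 0.2048/0.2952 = 0.6937.
So u = 0.6937 × 3.00 × 10^8 m/s.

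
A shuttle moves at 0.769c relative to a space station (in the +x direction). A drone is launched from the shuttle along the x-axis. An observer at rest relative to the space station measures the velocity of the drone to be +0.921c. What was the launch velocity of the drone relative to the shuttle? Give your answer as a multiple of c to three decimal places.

+0.521c

Invert the composition law: u' = (u − v)/(1 − uv/c²).
u' = (0.921 − 0.769) / (1 − (0.921)(0.769)) = 0.1520/0.2918 = 0.5210.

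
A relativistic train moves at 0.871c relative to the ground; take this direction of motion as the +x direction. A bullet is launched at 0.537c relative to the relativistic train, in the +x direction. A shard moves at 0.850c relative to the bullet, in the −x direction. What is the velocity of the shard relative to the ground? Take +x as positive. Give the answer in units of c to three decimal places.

+0.592c

Apply u = (u' + v)/(1 + u'v/c²) successively, working outward toward the ground.
Start: velocity of the relativistic train relative to the ground = 0.8710c.
Compose with the bullet (u' = 0.537 in the relativistic train frame): u_1 = (0.537 + 0.871) / (1 + 0.537·0.871) = 1.4080/1.4677 = 0.9593.
Compose with the shard (u' = -0.850 in the bullet frame): u_2 = (-0.850 + 0.959) / (1 + (-0.850)·0.959) = 0.1093/0.1846 = 0.5922.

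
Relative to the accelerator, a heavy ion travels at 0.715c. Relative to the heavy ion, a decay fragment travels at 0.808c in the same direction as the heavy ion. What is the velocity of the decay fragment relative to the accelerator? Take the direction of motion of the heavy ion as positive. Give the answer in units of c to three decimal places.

With v = 0.715 and u' = 0.808 (in units of c),
u = (u' + v)/(1 + u'v/c²):
u = (0.808 + 0.715) / (1 + 0.808·0.715) = 1.5230/1.5777 = 0.9653
(Galilean addition would give +1.523c, exceeding c.)

0.965c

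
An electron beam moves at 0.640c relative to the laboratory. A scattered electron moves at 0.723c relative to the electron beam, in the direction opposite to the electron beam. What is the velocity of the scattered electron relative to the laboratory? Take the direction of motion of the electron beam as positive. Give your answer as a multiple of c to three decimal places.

With v = 0.640 and u' = -0.723 (in units of c),
u = (u' + v)/(1 + u'v/c²):
u = (-0.723 + 0.640) / (1 + (-0.723)·0.640) = -0.0830/0.5373 = -0.1545
(Galilean addition would give -0.083c.)

-0.154c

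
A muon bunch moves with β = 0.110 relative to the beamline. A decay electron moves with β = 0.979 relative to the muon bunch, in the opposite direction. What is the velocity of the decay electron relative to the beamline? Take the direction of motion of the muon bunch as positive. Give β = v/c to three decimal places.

With v = 0.110 and u' = -0.979 (in units of c),
u = (u' + v)/(1 + u'v/c²):
u = (-0.979 + 0.110) / (1 + (-0.979)·0.110) = -0.8690/0.8923 = -0.9739
(Galilean addition would give -0.869c.)

β = -0.974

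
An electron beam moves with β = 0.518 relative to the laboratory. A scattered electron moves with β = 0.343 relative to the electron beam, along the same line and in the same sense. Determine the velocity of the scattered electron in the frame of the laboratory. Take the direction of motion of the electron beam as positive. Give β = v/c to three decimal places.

With v = 0.518 and u' = 0.343 (in units of c),
u = (u' + v)/(1 + u'v/c²):
u = (0.343 + 0.518) / (1 + 0.343·0.518) = 0.8610/1.1777 = 0.7311

β = 0.731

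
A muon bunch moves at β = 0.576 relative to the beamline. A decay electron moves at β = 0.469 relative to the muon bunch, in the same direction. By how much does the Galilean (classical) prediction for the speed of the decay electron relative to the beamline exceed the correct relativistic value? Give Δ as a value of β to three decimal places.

Δ = 0.222

Galilean: u_cl = 0.469 + 0.576 = 1.0450.
Relativistic: u_rel = (0.469 + 0.576) / (1 + 0.469·0.576) = 1.0450/1.2701 = 0.8227.
Δ = 1.0450 − 0.8227 = 0.2223.
(The classical prediction exceeds c; the relativistic result does not.)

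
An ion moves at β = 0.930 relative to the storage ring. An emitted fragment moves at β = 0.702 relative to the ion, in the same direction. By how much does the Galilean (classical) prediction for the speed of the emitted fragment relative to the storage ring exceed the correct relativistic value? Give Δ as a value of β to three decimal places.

Galilean: u_cl = 0.702 + 0.930 = 1.6320.
Relativistic: u_rel = (0.702 + 0.930) / (1 + 0.702·0.930) = 1.6320/1.6529 = 0.9874.
Δ = 1.6320 − 0.9874 = 0.6446.
(The classical prediction exceeds c; the relativistic result does not.)

Δ = 0.645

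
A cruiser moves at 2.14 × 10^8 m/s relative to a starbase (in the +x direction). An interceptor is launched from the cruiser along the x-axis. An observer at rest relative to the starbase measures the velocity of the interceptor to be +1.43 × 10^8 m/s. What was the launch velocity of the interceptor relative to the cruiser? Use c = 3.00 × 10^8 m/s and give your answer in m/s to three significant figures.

-1.08 × 10^8 m/s

v = 0.713c, u = 0.477c.
Invert the composition law: u' = (u − v)/(1 − uv/c²).
u' = (0.477 − 0.713) / (1 − (0.477)(0.713)) = -0.2367/0.6600 = -0.3586.
u' = -0.3586 × 3.00 × 10^8 m/s.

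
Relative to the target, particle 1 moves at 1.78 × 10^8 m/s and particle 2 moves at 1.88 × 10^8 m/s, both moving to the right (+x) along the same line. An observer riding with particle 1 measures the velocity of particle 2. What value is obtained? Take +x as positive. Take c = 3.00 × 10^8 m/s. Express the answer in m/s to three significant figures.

+1.59 × 10^7 m/s

β_A = 0.593, β_B = 0.627 (dividing each by c = 3.00 × 10^8 m/s).
Transform to A's frame with the inverse velocity-addition law: u' = (u − v)/(1 − uv/c²), taking u = β_B and v = β_A.
u' = (0.627 − 0.593) / (1 − (0.593)(0.627)) = 0.0333/0.6282 = 0.0531.
u' = 0.0531 × 3.00 × 10^8 m/s.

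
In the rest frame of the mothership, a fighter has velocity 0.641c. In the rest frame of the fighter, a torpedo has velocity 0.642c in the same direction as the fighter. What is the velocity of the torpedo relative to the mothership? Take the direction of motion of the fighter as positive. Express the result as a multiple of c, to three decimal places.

With v = 0.641 and u' = 0.642 (in units of c),
u = (u' + v)/(1 + u'v/c²):
u = (0.642 + 0.641) / (1 + 0.642·0.641) = 1.2830/1.4115 = 0.9089

0.909c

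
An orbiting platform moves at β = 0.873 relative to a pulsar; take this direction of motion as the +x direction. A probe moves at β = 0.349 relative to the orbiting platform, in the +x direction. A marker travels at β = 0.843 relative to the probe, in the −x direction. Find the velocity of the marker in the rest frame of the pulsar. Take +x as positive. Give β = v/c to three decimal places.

β = +0.445

Apply u = (u' + v)/(1 + u'v/c²) successively, working outward toward the pulsar.
Start: velocity of the orbiting platform relative to the pulsar = 0.8730c.
Compose with the probe (u' = 0.349 in the orbiting platform frame): u_1 = (0.349 + 0.873) / (1 + 0.349·0.873) = 1.2220/1.3047 = 0.9366.
Compose with the marker (u' = -0.843 in the probe frame): u_2 = (-0.843 + 0.937) / (1 + (-0.843)·0.937) = 0.0936/0.2104 = 0.4450.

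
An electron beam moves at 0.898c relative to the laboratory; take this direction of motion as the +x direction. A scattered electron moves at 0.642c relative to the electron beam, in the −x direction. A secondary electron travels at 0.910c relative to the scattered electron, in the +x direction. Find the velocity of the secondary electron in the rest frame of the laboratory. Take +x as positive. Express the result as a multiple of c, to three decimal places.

Apply u = (u' + v)/(1 + u'v/c²) successively, working outward toward the laboratory.
Start: velocity of the electron beam relative to the laboratory = 0.8980c.
Compose with the scattered electron (u' = -0.642 in the electron beam frame): u_1 = (-0.642 + 0.898) / (1 + (-0.642)·0.898) = 0.2560/0.4235 = 0.6045.
Compose with the secondary electron (u' = 0.910 in the scattered electron frame): u_2 = (0.910 + 0.605) / (1 + 0.910·0.605) = 1.5145/1.5501 = 0.9770.

+0.977c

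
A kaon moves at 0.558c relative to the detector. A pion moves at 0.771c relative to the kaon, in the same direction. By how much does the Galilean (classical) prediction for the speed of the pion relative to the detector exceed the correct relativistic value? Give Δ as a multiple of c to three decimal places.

Galilean: u_cl = 0.771 + 0.558 = 1.3290.
Relativistic: u_rel = (0.771 + 0.558) / (1 + 0.771·0.558) = 1.3290/1.4302 = 0.9292.
Δ = 1.3290 − 0.9292 = 0.3998.
(The classical prediction exceeds c; the relativistic result does not.)

Δ = 0.400c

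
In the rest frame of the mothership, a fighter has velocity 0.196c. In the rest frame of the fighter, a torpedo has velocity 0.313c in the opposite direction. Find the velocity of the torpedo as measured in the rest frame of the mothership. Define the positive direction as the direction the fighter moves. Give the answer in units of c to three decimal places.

-0.125c

With v = 0.196 and u' = -0.313 (in units of c),
u = (u' + v)/(1 + u'v/c²):
u = (-0.313 + 0.196) / (1 + (-0.313)·0.196) = -0.1170/0.9387 = -0.1246
(Galilean addition would give -0.117c.)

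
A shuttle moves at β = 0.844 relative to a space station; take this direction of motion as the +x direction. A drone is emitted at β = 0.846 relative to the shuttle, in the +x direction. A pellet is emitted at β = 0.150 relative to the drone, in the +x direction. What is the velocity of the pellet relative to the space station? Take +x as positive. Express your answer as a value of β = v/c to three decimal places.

Apply u = (u' + v)/(1 + u'v/c²) successively, working outward toward the space station.
Start: velocity of the shuttle relative to the space station = 0.8440c.
Compose with the drone (u' = 0.846 in the shuttle frame): u_1 = (0.846 + 0.844) / (1 + 0.846·0.844) = 1.6900/1.7140 = 0.9860.
Compose with the pellet (u' = 0.150 in the drone frame): u_2 = (0.150 + 0.986) / (1 + 0.150·0.986) = 1.1360/1.1479 = 0.9896.

β = 0.990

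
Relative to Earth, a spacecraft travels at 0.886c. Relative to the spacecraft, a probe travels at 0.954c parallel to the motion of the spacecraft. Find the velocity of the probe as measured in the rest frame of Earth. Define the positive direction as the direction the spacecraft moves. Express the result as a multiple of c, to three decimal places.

0.997c

With v = 0.886 and u' = 0.954 (in units of c),
u = (u' + v)/(1 + u'v/c²):
u = (0.954 + 0.886) / (1 + 0.954·0.886) = 1.8400/1.8452 = 0.9972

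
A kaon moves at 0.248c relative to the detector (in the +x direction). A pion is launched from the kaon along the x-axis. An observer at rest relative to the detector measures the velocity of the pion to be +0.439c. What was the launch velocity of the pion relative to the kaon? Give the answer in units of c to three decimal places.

+0.214c

Invert the composition law: u' = (u − v)/(1 − uv/c²).
u' = (0.439 − 0.248) / (1 − (0.439)(0.248)) = 0.1910/0.8911 = 0.2143.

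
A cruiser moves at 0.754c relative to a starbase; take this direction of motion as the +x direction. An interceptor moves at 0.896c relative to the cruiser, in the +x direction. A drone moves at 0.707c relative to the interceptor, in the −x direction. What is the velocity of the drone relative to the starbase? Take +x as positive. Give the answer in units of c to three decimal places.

Apply u = (u' + v)/(1 + u'v/c²) successively, working outward toward the starbase.
Start: velocity of the cruiser relative to the starbase = 0.7540c.
Compose with the interceptor (u' = 0.896 in the cruiser frame): u_1 = (0.896 + 0.754) / (1 + 0.896·0.754) = 1.6500/1.6756 = 0.9847.
Compose with the drone (u' = -0.707 in the interceptor frame): u_2 = (-0.707 + 0.985) / (1 + (-0.707)·0.985) = 0.2777/0.3038 = 0.9142.

+0.914c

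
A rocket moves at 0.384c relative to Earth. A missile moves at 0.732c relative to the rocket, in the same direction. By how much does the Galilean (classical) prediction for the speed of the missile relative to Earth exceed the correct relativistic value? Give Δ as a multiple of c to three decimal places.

Galilean: u_cl = 0.732 + 0.384 = 1.1160.
Relativistic: u_rel = (0.732 + 0.384) / (1 + 0.732·0.384) = 1.1160/1.2811 = 0.8711.
Δ = 1.1160 − 0.8711 = 0.2449.
(The classical prediction exceeds c; the relativistic result does not.)

Δ = 0.245c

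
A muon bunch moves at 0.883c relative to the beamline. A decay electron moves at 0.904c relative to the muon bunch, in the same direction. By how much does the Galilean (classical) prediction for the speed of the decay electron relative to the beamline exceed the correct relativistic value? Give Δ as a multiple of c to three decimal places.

Galilean: u_cl = 0.904 + 0.883 = 1.7870.
Relativistic: u_rel = (0.904 + 0.883) / (1 + 0.904·0.883) = 1.7870/1.7982 = 0.9938.
Δ = 1.7870 − 0.9938 = 0.7932.
(The classical prediction exceeds c; the relativistic result does not.)

Δ = 0.793c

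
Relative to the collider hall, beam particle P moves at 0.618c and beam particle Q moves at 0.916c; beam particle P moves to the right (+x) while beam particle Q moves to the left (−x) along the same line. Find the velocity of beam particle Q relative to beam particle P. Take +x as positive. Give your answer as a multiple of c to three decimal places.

-0.980c

β_A = 0.618, β_B = -0.916.
Transform to A's frame with the inverse velocity-addition law: u' = (u − v)/(1 − uv/c²), taking u = β_B and v = β_A.
u' = (-0.916 − 0.618) / (1 − (0.618)(-0.916)) = -1.5340/1.5661 = -0.9795.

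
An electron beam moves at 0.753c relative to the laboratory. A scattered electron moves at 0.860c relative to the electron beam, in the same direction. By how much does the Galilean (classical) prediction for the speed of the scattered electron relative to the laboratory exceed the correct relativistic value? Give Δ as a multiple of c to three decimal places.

Galilean: u_cl = 0.860 + 0.753 = 1.6130.
Relativistic: u_rel = (0.860 + 0.753) / (1 + 0.860·0.753) = 1.6130/1.6476 = 0.9790.
Δ = 1.6130 − 0.9790 = 0.6340.
(The classical prediction exceeds c; the relativistic result does not.)

Δ = 0.634c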